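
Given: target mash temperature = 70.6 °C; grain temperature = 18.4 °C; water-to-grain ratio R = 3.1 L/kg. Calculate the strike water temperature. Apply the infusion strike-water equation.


T_strike = (0.41/R)·(T_mash − T_grain) + T_mash
T_strike = (0.41/3.1)·(70.6 − 18.4) + 70.6

77.5039 °C


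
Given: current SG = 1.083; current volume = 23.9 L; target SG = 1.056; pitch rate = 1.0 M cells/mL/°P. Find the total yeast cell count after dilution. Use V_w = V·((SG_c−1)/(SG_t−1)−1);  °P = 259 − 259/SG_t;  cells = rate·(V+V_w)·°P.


V_w = 23.9·((1.083−1)/(1.056−1)−1) = 11.5232
V_final = 23.9 + 11.5232 = 35.4232
°P = 259 − 259/1.056 = 13.7348
cells = 1.0·35.4232·13.7348

486.5325 billion cells


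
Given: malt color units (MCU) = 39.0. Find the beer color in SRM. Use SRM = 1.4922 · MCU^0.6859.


SRM = 1.4922 · 39.0^0.6859

18.4136 SRM


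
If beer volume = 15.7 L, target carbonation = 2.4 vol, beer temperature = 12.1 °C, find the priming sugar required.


residual = 14.695·(0.01821 + 0.09011·e^(−0.04·T));  sugar = (target − residual)·4.0·V
residual = 14.695·(0.01821 + 0.09011·e^(−0.04·12.1)) = 1.0837
sugar = (2.4 − 1.0837)·4.0·15.7

82.6638 g


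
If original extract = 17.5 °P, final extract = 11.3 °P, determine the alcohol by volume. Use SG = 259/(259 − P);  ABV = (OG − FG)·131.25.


OG = 259/(259 − 17.5) = 1.0725
FG = 259/(259 − 11.3) = 1.0456
ABV = (1.0725 − 1.0456)·131.25

3.5233 % ABV


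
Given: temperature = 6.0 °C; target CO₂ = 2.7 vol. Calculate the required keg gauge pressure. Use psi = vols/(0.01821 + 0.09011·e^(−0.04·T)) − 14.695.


psi = 2.7/(0.01821 + 0.09011·e^(−0.04·6.0)) − 14.695

15.6104 psi


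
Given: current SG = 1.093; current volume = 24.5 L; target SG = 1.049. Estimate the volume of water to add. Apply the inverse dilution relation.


V_water = V·((SG_curr − 1)/(SG_target − 1) − 1)
V_water = 24.5·((1.093 − 1)/(1.049 − 1) − 1)

22.0000 L


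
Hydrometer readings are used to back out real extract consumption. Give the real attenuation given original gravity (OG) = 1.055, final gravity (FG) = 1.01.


AA = (OG−FG)/(OG−1)·100;  RA = AA·0.8192
AA = (1.055 − 1.01)/(1.055 − 1)·100 = 81.8182
RA = 81.8182·0.8192

67.0255 %


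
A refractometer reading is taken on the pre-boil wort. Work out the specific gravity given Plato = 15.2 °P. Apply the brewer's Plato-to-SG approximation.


SG = 259/(259 − P)
SG = 259/(259 − 15.2)

1.0623


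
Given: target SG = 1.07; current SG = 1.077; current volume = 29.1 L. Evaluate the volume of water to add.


V_water = V·((SG_curr − 1)/(SG_target − 1) − 1)
V_water = 29.1·((1.077 − 1)/(1.07 − 1) − 1)

2.9100 L


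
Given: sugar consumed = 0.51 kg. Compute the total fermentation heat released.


Q = m_sugar · 590 kJ/kg
Q = 0.51 · 590

300.9000 kJ


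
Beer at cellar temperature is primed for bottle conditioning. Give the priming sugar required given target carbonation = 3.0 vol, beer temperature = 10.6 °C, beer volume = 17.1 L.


residual = 14.695·(0.01821 + 0.09011·e^(−0.04·T));  sugar = (target − residual)·4.0·V
residual = 14.695·(0.01821 + 0.09011·e^(−0.04·10.6)) = 1.1342
sugar = (3.0 − 1.1342)·4.0·17.1

127.6233 g


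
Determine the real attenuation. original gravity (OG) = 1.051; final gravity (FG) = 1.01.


AA = (OG−FG)/(OG−1)·100;  RA = AA·0.8192
AA = (1.051 − 1.01)/(1.051 − 1)·100 = 80.3922
RA = 80.3922·0.8192

65.8573 %


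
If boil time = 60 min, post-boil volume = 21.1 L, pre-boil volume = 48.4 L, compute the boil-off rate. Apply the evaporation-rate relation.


rate = (V_pre − V_post) / (t_min/60)
rate = (48.4 − 21.1) / (60/60)

27.3000 L/hr


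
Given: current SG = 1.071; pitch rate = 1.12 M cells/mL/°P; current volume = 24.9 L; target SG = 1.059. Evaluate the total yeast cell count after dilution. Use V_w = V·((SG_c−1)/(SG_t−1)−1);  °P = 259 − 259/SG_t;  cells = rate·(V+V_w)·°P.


V_w = 24.9·((1.071−1)/(1.059−1)−1) = 5.0644
V_final = 24.9 + 5.0644 = 29.9644
°P = 259 − 259/1.059 = 14.4297
cells = 1.12·29.9644·14.4297

484.2610 billion cells


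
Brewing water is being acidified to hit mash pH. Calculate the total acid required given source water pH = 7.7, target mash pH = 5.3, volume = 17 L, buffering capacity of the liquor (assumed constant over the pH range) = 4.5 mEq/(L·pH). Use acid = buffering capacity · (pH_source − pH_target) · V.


acid = 4.5 · (7.7 − 5.3) · 17

183.6000 mEq


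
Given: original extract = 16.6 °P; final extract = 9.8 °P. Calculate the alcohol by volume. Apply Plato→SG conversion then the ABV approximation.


SG = 259/(259 − P);  ABV = (OG − FG)·131.25
OG = 259/(259 − 16.6) = 1.0685
FG = 259/(259 − 9.8) = 1.0393
ABV = (1.0685 − 1.0393)·131.25

3.8267 % ABV


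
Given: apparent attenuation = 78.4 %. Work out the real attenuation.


RA = AA · 0.8192
RA = 78.4 · 0.8192

64.2253 %


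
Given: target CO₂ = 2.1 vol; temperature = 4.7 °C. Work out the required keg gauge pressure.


psi = vols/(0.01821 + 0.09011·e^(−0.04·T)) − 14.695
psi = 2.1/(0.01821 + 0.09011·e^(−0.04·4.7)) − 14.695

7.9157 psi


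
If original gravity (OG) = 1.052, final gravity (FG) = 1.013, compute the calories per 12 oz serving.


ABW = (OG−FG)·131.25·0.79/FG;  °P = 259 − 259/SG (for OG→OE and FG→AE);  RE = 0.1808·OE + 0.8192·AE;  Cal = (6.9·ABW + 4·(RE−0.1))·FG·3.55
ABW = (1.052 − 1.013)·131.25·0.79/1.013 = 3.9919
OE = 259 − 259/1.052 = 12.8023 °P
AE = 259 − 259/1.013 = 3.3238 °P
RE = 0.1808·12.8023 + 0.8192·3.3238 = 5.0375 °P
Cal = (6.9·3.9919 + 4·(5.0375−0.1))·1.013·3.55

170.0772 kcal


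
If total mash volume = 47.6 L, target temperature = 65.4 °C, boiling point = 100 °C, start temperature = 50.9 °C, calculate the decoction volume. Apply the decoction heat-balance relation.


V_dec = V_total·(T_target − T_start)/(T_boil − T_start)
V_dec = 47.6·(65.4 − 50.9)/(100 − 50.9)

14.0570 L


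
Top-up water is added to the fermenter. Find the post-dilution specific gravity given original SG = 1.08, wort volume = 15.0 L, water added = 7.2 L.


SG_new = 1 + (SG_old − 1)·V_old/(V_old + V_water)
pts = (1.08 − 1)·1000·15.0/(15.0 + 7.2) = 54.0541
SG_new = 1 + 54.0541/1000

1.0541


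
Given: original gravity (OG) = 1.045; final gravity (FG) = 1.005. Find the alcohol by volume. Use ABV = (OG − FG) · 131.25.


ABV = (1.045 − 1.005) · 131.25

5.2500 % ABV


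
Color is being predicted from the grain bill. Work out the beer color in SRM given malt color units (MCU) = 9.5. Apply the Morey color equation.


SRM = 1.4922 · MCU^0.6859
SRM = 1.4922 · 9.5^0.6859

6.9895 SRM


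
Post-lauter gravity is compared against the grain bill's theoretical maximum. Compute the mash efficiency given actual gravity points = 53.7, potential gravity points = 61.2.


efficiency = actual / potential × 100
efficiency = 53.7 / 61.2 × 100

87.7451 %


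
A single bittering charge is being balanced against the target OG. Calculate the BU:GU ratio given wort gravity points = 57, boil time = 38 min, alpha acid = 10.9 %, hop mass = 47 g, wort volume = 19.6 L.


U = 1.65·0.000125^(GP/1000)·(1−e^(−0.04t))/4.15;  IBU = (α/100)·m·U·1000/V;  BU:GU = IBU/GP
U = 1.65·0.000125^(57/1000)·(1−e^(−0.04·38))/4.15 = 0.1861
IBU = (10.9/100)·47·0.1861·1000/19.6 = 48.6451
BU:GU = 48.6451/57

0.8534


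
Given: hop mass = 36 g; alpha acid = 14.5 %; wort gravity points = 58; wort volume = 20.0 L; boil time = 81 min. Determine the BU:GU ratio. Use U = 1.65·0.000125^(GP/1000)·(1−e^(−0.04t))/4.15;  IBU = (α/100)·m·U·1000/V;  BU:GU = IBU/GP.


U = 1.65·0.000125^(58/1000)·(1−e^(−0.04·81))/4.15 = 0.2268
IBU = (14.5/100)·36·0.2268·1000/20.0 = 59.2034
BU:GU = 59.2034/58

1.0207


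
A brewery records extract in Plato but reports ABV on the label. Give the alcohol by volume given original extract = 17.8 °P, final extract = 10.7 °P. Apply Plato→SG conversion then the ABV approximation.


SG = 259/(259 − P);  ABV = (OG − FG)·131.25
OG = 259/(259 − 17.8) = 1.0738
FG = 259/(259 − 10.7) = 1.0431
ABV = (1.0738 − 1.0431)·131.25

4.0300 % ABV


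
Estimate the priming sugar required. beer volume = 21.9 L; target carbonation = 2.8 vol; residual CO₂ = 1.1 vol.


sugar = (target − residual)·4.0·V
sugar = (2.8 − 1.1)·4.0·21.9

148.9200 g


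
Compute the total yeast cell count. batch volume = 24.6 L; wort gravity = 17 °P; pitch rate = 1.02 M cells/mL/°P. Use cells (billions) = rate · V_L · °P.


cells = 1.02 · 24.6 · 17

426.5640 billion cells


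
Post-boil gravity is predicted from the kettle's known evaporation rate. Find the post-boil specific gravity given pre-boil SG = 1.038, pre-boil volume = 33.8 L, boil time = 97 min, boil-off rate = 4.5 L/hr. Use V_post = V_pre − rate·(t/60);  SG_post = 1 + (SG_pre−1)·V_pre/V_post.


V_post = 33.8 − 4.5·(97/60) = 26.5250
SG_post = 1 + (1.038 − 1)·33.8/26.5250

1.0484


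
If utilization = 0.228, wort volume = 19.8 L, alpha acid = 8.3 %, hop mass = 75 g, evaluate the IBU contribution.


IBU = (α/100)·mass·U·1000 / V
IBU = (8.3/100)·75·0.228·1000 / 19.8

71.6818 IBU


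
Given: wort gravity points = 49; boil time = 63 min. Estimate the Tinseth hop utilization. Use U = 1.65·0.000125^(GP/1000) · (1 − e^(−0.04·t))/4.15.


bigness = 1.65·0.000125^(49/1000) = 1.0623
boil_factor = (1 − e^(−0.04·63))/4.15 = 0.2216
U = 1.0623 · 0.2216

0.2354


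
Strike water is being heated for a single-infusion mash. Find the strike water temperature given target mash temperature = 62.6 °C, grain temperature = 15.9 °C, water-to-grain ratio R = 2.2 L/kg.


T_strike = (0.41/R)·(T_mash − T_grain) + T_mash
T_strike = (0.41/2.2)·(62.6 − 15.9) + 62.6

71.3032 °C


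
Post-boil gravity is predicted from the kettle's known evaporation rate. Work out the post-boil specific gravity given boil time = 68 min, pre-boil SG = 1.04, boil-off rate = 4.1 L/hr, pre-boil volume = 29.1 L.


V_post = V_pre − rate·(t/60);  SG_post = 1 + (SG_pre−1)·V_pre/V_post
V_post = 29.1 − 4.1·(68/60) = 24.4533
SG_post = 1 + (1.04 − 1)·29.1/24.4533

1.0476


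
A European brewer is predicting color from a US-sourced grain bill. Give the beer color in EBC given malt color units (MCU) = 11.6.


SRM = 1.4922·MCU^0.6859;  EBC = SRM·1.97
SRM = 1.4922·11.6^0.6859 = 8.0157
EBC = 8.0157·1.97

15.7908 EBC


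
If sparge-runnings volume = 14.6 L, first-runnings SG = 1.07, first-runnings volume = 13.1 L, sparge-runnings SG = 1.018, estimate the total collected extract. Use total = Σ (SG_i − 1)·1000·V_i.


first = (1.07 − 1)·1000·13.1 = 917.0000
sparge = (1.018 − 1)·1000·14.6 = 262.8000
total = 917.0000 + 262.8000

1179.8000 gravity·L


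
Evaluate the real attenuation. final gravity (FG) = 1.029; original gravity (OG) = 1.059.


AA = (OG−FG)/(OG−1)·100;  RA = AA·0.8192
AA = (1.059 − 1.029)/(1.059 − 1)·100 = 50.8475
RA = 50.8475·0.8192

41.6542 %


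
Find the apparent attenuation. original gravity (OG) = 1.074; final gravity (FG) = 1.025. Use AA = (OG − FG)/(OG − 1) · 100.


AA = (1.074 − 1.025)/(1.074 − 1) · 100

66.2162 %


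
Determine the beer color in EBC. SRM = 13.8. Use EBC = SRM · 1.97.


EBC = 13.8 · 1.97

27.1860 EBC


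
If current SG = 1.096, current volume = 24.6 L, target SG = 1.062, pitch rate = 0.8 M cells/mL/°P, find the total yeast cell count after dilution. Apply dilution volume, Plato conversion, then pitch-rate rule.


V_w = V·((SG_c−1)/(SG_t−1)−1);  °P = 259 − 259/SG_t;  cells = rate·(V+V_w)·°P
V_w = 24.6·((1.096−1)/(1.062−1)−1) = 13.4903
V_final = 24.6 + 13.4903 = 38.0903
°P = 259 − 259/1.062 = 15.1205
cells = 0.8·38.0903·15.1205

460.7566 billion cells


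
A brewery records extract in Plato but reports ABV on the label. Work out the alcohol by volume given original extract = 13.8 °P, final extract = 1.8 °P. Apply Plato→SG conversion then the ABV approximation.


SG = 259/(259 − P);  ABV = (OG − FG)·131.25
OG = 259/(259 − 13.8) = 1.0563
FG = 259/(259 − 1.8) = 1.0070
ABV = (1.0563 − 1.0070)·131.25

6.4683 % ABV


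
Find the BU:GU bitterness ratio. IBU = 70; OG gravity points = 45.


BU:GU = IBU / OG_points
BU:GU = 70 / 45

1.5556


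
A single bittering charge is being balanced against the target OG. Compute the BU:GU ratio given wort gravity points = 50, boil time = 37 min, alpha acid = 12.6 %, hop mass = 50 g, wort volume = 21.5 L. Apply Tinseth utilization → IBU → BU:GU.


U = 1.65·0.000125^(GP/1000)·(1−e^(−0.04t))/4.15;  IBU = (α/100)·m·U·1000/V;  BU:GU = IBU/GP
U = 1.65·0.000125^(50/1000)·(1−e^(−0.04·37))/4.15 = 0.1959
IBU = (12.6/100)·50·0.1959·1000/21.5 = 57.4122
BU:GU = 57.4122/50

1.1482


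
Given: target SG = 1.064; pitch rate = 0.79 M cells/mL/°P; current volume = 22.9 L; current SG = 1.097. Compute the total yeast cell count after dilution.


V_w = V·((SG_c−1)/(SG_t−1)−1);  °P = 259 − 259/SG_t;  cells = rate·(V+V_w)·°P
V_w = 22.9·((1.097−1)/(1.064−1)−1) = 11.8078
V_final = 22.9 + 11.8078 = 34.7078
°P = 259 − 259/1.064 = 15.5789
cells = 0.79·34.7078·15.5789

427.1618 billion cells


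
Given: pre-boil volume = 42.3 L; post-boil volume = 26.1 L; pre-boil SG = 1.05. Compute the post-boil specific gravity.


SG_post = 1 + (SG_pre − 1)·V_pre/V_post
pts_pre = (1.05 − 1)·1000 = 50.0000
pts_post = 50.0000·42.3/26.1 = 81.0345
SG_post = 1 + 81.0345/1000

1.0810


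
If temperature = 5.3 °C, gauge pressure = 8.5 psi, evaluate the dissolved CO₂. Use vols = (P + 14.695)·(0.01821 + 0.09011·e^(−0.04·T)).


vols = (8.5 + 14.695)·(0.01821 + 0.09011·e^(−0.04·5.3))

2.1132 volumes


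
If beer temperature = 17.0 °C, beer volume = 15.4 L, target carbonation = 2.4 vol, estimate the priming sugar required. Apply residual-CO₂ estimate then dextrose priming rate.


residual = 14.695·(0.01821 + 0.09011·e^(−0.04·T));  sugar = (target − residual)·4.0·V
residual = 14.695·(0.01821 + 0.09011·e^(−0.04·17.0)) = 0.9384
sugar = (2.4 − 0.9384)·4.0·15.4

90.0320 g


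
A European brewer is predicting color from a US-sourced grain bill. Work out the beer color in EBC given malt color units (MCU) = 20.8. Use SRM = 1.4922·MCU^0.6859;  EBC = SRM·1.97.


SRM = 1.4922·20.8^0.6859 = 11.9643
EBC = 11.9643·1.97

23.5696 EBC


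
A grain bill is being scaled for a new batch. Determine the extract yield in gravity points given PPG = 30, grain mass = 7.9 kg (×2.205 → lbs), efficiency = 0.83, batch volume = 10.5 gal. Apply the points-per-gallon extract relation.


points = lbs × PPG × eff / vol
lbs = 7.9 × 2.205 = 17.4195
points = 17.4195 × 30 × 0.83 / 10.5

41.3091 points


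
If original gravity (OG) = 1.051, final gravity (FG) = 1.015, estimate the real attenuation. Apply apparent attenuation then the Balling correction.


AA = (OG−FG)/(OG−1)·100;  RA = AA·0.8192
AA = (1.051 − 1.015)/(1.051 − 1)·100 = 70.5882
RA = 70.5882·0.8192

57.8259 %


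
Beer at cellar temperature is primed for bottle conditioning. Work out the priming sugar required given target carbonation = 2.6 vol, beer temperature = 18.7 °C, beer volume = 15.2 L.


residual = 14.695·(0.01821 + 0.09011·e^(−0.04·T));  sugar = (target − residual)·4.0·V
residual = 14.695·(0.01821 + 0.09011·e^(−0.04·18.7)) = 0.8943
sugar = (2.6 − 0.8943)·4.0·15.2

103.7041 g


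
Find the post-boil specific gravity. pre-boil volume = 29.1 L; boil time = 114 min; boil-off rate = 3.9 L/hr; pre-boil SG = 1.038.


V_post = V_pre − rate·(t/60);  SG_post = 1 + (SG_pre−1)·V_pre/V_post
V_post = 29.1 − 3.9·(114/60) = 21.6900
SG_post = 1 + (1.038 − 1)·29.1/21.6900

1.0510


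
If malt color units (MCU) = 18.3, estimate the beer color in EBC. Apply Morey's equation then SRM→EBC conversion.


SRM = 1.4922·MCU^0.6859;  EBC = SRM·1.97
SRM = 1.4922·18.3^0.6859 = 10.9583
EBC = 10.9583·1.97

21.5878 EBC


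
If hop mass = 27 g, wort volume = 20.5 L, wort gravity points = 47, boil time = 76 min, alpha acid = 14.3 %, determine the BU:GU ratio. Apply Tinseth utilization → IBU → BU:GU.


U = 1.65·0.000125^(GP/1000)·(1−e^(−0.04t))/4.15;  IBU = (α/100)·m·U·1000/V;  BU:GU = IBU/GP
U = 1.65·0.000125^(47/1000)·(1−e^(−0.04·76))/4.15 = 0.2481
IBU = (14.3/100)·27·0.2481·1000/20.5 = 46.7357
BU:GU = 46.7357/47

0.9944


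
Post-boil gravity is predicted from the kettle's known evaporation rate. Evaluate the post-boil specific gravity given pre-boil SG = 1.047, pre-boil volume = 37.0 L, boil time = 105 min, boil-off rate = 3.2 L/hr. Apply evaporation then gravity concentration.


V_post = V_pre − rate·(t/60);  SG_post = 1 + (SG_pre−1)·V_pre/V_post
V_post = 37.0 − 3.2·(105/60) = 31.4000
SG_post = 1 + (1.047 − 1)·37.0/31.4000

1.0554


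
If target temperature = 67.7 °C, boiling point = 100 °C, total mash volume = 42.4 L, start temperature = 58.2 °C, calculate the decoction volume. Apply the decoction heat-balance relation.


V_dec = V_total·(T_target − T_start)/(T_boil − T_start)
V_dec = 42.4·(67.7 − 58.2)/(100 − 58.2)

9.6364 L


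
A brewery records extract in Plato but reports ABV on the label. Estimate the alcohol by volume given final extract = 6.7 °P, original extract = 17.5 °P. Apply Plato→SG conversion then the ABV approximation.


SG = 259/(259 − P);  ABV = (OG − FG)·131.25
OG = 259/(259 − 17.5) = 1.0725
FG = 259/(259 − 6.7) = 1.0266
ABV = (1.0725 − 1.0266)·131.25

6.0254 % ABV


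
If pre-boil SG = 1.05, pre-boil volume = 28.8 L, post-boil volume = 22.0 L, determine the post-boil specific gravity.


SG_post = 1 + (SG_pre − 1)·V_pre/V_post
pts_pre = (1.05 − 1)·1000 = 50.0000
pts_post = 50.0000·28.8/22.0 = 65.4545
SG_post = 1 + 65.4545/1000

1.0655


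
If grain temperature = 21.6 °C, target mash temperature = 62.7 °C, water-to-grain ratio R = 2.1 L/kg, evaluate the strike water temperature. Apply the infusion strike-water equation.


T_strike = (0.41/R)·(T_mash − T_grain) + T_mash
T_strike = (0.41/2.1)·(62.7 − 21.6) + 62.7

70.7243 °C


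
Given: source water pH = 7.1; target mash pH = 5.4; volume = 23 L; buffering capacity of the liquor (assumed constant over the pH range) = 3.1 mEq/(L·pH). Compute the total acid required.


acid = buffering capacity · (pH_source − pH_target) · V
acid = 3.1 · (7.1 − 5.4) · 23

121.2100 mEq


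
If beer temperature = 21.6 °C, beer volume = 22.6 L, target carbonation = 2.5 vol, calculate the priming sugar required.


residual = 14.695·(0.01821 + 0.09011·e^(−0.04·T));  sugar = (target − residual)·4.0·V
residual = 14.695·(0.01821 + 0.09011·e^(−0.04·21.6)) = 0.8257
sugar = (2.5 − 0.8257)·4.0·22.6

151.3571 g


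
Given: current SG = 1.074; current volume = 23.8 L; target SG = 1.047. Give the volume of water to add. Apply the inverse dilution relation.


V_water = V·((SG_curr − 1)/(SG_target − 1) − 1)
V_water = 23.8·((1.074 − 1)/(1.047 − 1) − 1)

13.6723 L


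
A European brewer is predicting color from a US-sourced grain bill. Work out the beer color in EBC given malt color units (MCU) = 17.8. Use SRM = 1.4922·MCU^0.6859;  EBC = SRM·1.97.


SRM = 1.4922·17.8^0.6859 = 10.7520
EBC = 10.7520·1.97

21.1815 EBC


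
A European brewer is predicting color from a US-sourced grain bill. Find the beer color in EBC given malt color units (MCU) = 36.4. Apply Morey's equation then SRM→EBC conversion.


SRM = 1.4922·MCU^0.6859;  EBC = SRM·1.97
SRM = 1.4922·36.4^0.6859 = 17.5625
EBC = 17.5625·1.97

34.5981 EBC


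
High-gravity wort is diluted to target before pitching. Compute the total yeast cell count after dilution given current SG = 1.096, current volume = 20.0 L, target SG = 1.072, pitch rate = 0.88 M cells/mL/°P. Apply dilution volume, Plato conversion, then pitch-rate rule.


V_w = V·((SG_c−1)/(SG_t−1)−1);  °P = 259 − 259/SG_t;  cells = rate·(V+V_w)·°P
V_w = 20.0·((1.096−1)/(1.072−1)−1) = 6.6667
V_final = 20.0 + 6.6667 = 26.6667
°P = 259 − 259/1.072 = 17.3955
cells = 0.88·26.6667·17.3955

408.2149 billion cells


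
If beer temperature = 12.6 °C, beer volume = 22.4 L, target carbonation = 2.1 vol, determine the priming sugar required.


residual = 14.695·(0.01821 + 0.09011·e^(−0.04·T));  sugar = (target − residual)·4.0·V
residual = 14.695·(0.01821 + 0.09011·e^(−0.04·12.6)) = 1.0675
sugar = (2.1 − 1.0675)·4.0·22.4

92.5087 g


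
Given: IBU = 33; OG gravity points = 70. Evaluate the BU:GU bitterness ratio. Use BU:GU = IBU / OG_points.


BU:GU = 33 / 70

0.4714


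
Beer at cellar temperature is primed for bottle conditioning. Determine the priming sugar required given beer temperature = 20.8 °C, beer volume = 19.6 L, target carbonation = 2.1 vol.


residual = 14.695·(0.01821 + 0.09011·e^(−0.04·T));  sugar = (target − residual)·4.0·V
residual = 14.695·(0.01821 + 0.09011·e^(−0.04·20.8)) = 0.8438
sugar = (2.1 − 0.8438)·4.0·19.6

98.4826 g


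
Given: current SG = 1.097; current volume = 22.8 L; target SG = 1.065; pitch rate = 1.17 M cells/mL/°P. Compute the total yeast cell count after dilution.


V_w = V·((SG_c−1)/(SG_t−1)−1);  °P = 259 − 259/SG_t;  cells = rate·(V+V_w)·°P
V_w = 22.8·((1.097−1)/(1.065−1)−1) = 11.2246
V_final = 22.8 + 11.2246 = 34.0246
°P = 259 − 259/1.065 = 15.8075
cells = 1.17·34.0246·15.8075

629.2781 billion cells


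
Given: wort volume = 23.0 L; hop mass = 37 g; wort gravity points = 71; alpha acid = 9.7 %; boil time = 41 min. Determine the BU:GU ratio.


U = 1.65·0.000125^(GP/1000)·(1−e^(−0.04t))/4.15;  IBU = (α/100)·m·U·1000/V;  BU:GU = IBU/GP
U = 1.65·0.000125^(71/1000)·(1−e^(−0.04·41))/4.15 = 0.1693
IBU = (9.7/100)·37·0.1693·1000/23.0 = 26.4185
BU:GU = 26.4185/71

0.3721


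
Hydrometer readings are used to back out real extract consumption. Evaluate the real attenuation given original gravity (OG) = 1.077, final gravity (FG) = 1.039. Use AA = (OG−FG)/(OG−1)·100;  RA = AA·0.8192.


AA = (1.077 − 1.039)/(1.077 − 1)·100 = 49.3506
RA = 49.3506·0.8192

40.4281 %


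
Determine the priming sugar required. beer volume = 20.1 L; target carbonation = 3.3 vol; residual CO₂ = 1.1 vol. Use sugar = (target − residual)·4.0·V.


sugar = (3.3 − 1.1)·4.0·20.1

176.8800 g


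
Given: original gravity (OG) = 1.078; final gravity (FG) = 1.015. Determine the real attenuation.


AA = (OG−FG)/(OG−1)·100;  RA = AA·0.8192
AA = (1.078 − 1.015)/(1.078 − 1)·100 = 80.7692
RA = 80.7692·0.8192

66.1662 %


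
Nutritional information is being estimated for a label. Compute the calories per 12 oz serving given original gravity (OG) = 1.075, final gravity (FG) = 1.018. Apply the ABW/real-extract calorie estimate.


ABW = (OG−FG)·131.25·0.79/FG;  °P = 259 − 259/SG (for OG→OE and FG→AE);  RE = 0.1808·OE + 0.8192·AE;  Cal = (6.9·ABW + 4·(RE−0.1))·FG·3.55
ABW = (1.075 − 1.018)·131.25·0.79/1.018 = 5.8057
OE = 259 − 259/1.075 = 18.0698 °P
AE = 259 − 259/1.018 = 4.5796 °P
RE = 0.1808·18.0698 + 0.8192·4.5796 = 7.0186 °P
Cal = (6.9·5.8057 + 4·(7.0186−0.1))·1.018·3.55

244.7825 kcal


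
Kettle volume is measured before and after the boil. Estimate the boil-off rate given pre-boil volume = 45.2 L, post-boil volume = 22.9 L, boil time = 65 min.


rate = (V_pre − V_post) / (t_min/60)
rate = (45.2 − 22.9) / (65/60)

20.5846 L/hr


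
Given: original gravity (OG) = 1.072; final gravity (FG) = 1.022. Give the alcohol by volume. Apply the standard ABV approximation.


ABV = (OG − FG) · 131.25
ABV = (1.072 − 1.022) · 131.25

6.5625 % ABV


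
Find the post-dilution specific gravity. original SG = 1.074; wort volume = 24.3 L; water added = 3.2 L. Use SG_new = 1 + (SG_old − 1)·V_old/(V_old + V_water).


pts = (1.074 − 1)·1000·24.3/(24.3 + 3.2) = 65.3891
SG_new = 1 + 65.3891/1000

1.0654


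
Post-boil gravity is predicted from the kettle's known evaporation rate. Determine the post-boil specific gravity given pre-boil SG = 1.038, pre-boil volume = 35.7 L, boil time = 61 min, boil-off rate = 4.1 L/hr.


V_post = V_pre − rate·(t/60);  SG_post = 1 + (SG_pre−1)·V_pre/V_post
V_post = 35.7 − 4.1·(61/60) = 31.5317
SG_post = 1 + (1.038 − 1)·35.7/31.5317

1.0430


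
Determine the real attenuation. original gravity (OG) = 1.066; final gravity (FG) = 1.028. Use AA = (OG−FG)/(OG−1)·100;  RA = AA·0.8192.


AA = (1.066 − 1.028)/(1.066 − 1)·100 = 57.5758
RA = 57.5758·0.8192

47.1661 %


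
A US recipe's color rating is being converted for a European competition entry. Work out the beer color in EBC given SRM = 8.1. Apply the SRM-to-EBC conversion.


EBC = SRM · 1.97
EBC = 8.1 · 1.97

15.9570 EBC


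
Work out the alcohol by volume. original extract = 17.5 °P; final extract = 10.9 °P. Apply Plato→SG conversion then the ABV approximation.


SG = 259/(259 − P);  ABV = (OG − FG)·131.25
OG = 259/(259 − 17.5) = 1.0725
FG = 259/(259 − 10.9) = 1.0439
ABV = (1.0725 − 1.0439)·131.25

3.7445 % ABV


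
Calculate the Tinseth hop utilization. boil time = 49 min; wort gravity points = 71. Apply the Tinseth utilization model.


U = 1.65·0.000125^(GP/1000) · (1 − e^(−0.04·t))/4.15
bigness = 1.65·0.000125^(71/1000) = 0.8717
boil_factor = (1 − e^(−0.04·49))/4.15 = 0.2070
U = 0.8717 · 0.2070

0.1805


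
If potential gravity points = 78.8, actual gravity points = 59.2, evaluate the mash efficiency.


efficiency = actual / potential × 100
efficiency = 59.2 / 78.8 × 100

75.1269 %


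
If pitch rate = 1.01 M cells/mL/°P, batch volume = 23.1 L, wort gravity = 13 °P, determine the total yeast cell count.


cells (billions) = rate · V_L · °P
cells = 1.01 · 23.1 · 13

303.3030 billion cells


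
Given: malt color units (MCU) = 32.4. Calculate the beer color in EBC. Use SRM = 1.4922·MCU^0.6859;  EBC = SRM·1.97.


SRM = 1.4922·32.4^0.6859 = 16.2147
EBC = 16.2147·1.97

31.9430 EBC


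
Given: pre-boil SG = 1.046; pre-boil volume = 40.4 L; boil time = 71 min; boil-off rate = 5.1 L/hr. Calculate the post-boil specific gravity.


V_post = V_pre − rate·(t/60);  SG_post = 1 + (SG_pre−1)·V_pre/V_post
V_post = 40.4 − 5.1·(71/60) = 34.3650
SG_post = 1 + (1.046 − 1)·40.4/34.3650

1.0541


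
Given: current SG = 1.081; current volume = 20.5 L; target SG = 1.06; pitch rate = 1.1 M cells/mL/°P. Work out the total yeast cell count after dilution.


V_w = V·((SG_c−1)/(SG_t−1)−1);  °P = 259 − 259/SG_t;  cells = rate·(V+V_w)·°P
V_w = 20.5·((1.081−1)/(1.06−1)−1) = 7.1750
V_final = 20.5 + 7.1750 = 27.6750
°P = 259 − 259/1.06 = 14.6604
cells = 1.1·27.6750·14.6604

446.2985 billion cells


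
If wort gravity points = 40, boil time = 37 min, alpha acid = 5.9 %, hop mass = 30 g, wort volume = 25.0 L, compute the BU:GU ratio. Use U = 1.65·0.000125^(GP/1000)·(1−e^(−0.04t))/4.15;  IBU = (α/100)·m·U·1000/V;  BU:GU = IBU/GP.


U = 1.65·0.000125^(40/1000)·(1−e^(−0.04·37))/4.15 = 0.2144
IBU = (5.9/100)·30·0.2144·1000/25.0 = 15.1763
BU:GU = 15.1763/40

0.3794


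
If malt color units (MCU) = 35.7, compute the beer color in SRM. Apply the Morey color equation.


SRM = 1.4922 · MCU^0.6859
SRM = 1.4922 · 35.7^0.6859

17.3301 SRM


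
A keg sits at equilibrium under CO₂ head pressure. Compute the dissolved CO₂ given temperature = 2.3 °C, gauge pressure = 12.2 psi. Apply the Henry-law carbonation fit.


vols = (P + 14.695)·(0.01821 + 0.09011·e^(−0.04·T))
vols = (12.2 + 14.695)·(0.01821 + 0.09011·e^(−0.04·2.3))

2.7003 volumes


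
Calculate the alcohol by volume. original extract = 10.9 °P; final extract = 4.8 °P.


SG = 259/(259 − P);  ABV = (OG − FG)·131.25
OG = 259/(259 − 10.9) = 1.0439
FG = 259/(259 − 4.8) = 1.0189
ABV = (1.0439 − 1.0189)·131.25

3.2880 % ABV


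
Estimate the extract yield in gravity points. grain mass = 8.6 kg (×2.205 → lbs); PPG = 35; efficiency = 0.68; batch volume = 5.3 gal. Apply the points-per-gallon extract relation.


points = lbs × PPG × eff / vol
lbs = 8.6 × 2.205 = 18.9630
points = 18.9630 × 35 × 0.68 / 5.3

85.1546 points


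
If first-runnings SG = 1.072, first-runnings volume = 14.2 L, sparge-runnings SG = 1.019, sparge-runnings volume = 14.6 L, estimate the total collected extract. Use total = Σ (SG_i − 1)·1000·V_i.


first = (1.072 − 1)·1000·14.2 = 1022.4000
sparge = (1.019 − 1)·1000·14.6 = 277.4000
total = 1022.4000 + 277.4000

1299.8000 gravity·L


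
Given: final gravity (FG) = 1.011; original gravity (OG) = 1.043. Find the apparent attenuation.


AA = (OG − FG)/(OG − 1) · 100
AA = (1.043 − 1.011)/(1.043 − 1) · 100

74.4186 %


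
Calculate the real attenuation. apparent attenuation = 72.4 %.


RA = AA · 0.8192
RA = 72.4 · 0.8192

59.3101 %


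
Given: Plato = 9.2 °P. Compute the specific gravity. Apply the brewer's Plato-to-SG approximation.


SG = 259/(259 − P)
SG = 259/(259 − 9.2)

1.0368


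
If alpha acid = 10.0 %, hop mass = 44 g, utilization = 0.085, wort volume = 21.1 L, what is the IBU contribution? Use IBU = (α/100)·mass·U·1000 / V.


IBU = (10.0/100)·44·0.085·1000 / 21.1

17.7251 IBU


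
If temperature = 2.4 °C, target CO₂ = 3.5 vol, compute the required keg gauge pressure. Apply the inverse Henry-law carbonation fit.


psi = vols/(0.01821 + 0.09011·e^(−0.04·T)) − 14.695
psi = 3.5/(0.01821 + 0.09011·e^(−0.04·2.4)) − 14.695

20.2799 psi


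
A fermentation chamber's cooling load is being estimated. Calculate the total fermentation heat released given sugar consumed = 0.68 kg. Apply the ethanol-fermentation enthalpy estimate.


Q = m_sugar · 590 kJ/kg
Q = 0.68 · 590

401.2000 kJ


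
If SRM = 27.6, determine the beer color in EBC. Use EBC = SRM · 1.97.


EBC = 27.6 · 1.97

54.3720 EBC


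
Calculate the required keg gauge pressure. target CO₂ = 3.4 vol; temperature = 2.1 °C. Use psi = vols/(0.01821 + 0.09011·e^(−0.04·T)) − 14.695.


psi = 3.4/(0.01821 + 0.09011·e^(−0.04·2.1)) − 14.695

18.9484 psi


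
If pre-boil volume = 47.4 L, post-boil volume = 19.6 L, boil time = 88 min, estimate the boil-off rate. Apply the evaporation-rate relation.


rate = (V_pre − V_post) / (t_min/60)
rate = (47.4 − 19.6) / (88/60)

18.9545 L/hr


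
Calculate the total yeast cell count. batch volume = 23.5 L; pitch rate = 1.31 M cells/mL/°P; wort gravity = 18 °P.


cells (billions) = rate · V_L · °P
cells = 1.31 · 23.5 · 18

554.1300 billion cells


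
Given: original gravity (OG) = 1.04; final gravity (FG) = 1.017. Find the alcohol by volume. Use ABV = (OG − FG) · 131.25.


ABV = (1.04 − 1.017) · 131.25

3.0188 % ABV


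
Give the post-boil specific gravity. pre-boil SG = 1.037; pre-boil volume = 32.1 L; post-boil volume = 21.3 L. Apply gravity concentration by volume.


SG_post = 1 + (SG_pre − 1)·V_pre/V_post
pts_pre = (1.037 − 1)·1000 = 37.0000
pts_post = 37.0000·32.1/21.3 = 55.7606
SG_post = 1 + 55.7606/1000

1.0558


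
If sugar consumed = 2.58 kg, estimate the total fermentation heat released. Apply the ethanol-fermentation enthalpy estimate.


Q = m_sugar · 590 kJ/kg
Q = 2.58 · 590

1522.2000 kJ


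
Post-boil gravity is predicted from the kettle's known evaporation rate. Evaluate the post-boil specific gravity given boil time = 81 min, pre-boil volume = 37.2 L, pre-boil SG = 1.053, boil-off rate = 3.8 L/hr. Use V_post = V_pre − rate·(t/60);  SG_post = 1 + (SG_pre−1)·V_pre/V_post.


V_post = 37.2 − 3.8·(81/60) = 32.0700
SG_post = 1 + (1.053 − 1)·37.2/32.0700

1.0615


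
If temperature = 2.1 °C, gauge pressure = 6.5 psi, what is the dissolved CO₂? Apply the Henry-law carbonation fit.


vols = (P + 14.695)·(0.01821 + 0.09011·e^(−0.04·T))
vols = (6.5 + 14.695)·(0.01821 + 0.09011·e^(−0.04·2.1))

2.1420 volumes


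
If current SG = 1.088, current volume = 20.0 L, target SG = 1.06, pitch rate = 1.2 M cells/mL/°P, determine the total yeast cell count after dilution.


V_w = V·((SG_c−1)/(SG_t−1)−1);  °P = 259 − 259/SG_t;  cells = rate·(V+V_w)·°P
V_w = 20.0·((1.088−1)/(1.06−1)−1) = 9.3333
V_final = 20.0 + 9.3333 = 29.3333
°P = 259 − 259/1.06 = 14.6604
cells = 1.2·29.3333·14.6604

516.0453 billion cells


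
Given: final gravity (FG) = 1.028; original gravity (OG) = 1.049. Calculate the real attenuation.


AA = (OG−FG)/(OG−1)·100;  RA = AA·0.8192
AA = (1.049 − 1.028)/(1.049 − 1)·100 = 42.8571
RA = 42.8571·0.8192

35.1086 %


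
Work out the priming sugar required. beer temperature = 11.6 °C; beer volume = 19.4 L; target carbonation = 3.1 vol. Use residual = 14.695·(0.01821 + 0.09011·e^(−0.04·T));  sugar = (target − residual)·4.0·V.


residual = 14.695·(0.01821 + 0.09011·e^(−0.04·11.6)) = 1.1002
sugar = (3.1 − 1.1002)·4.0·19.4

155.1858 g


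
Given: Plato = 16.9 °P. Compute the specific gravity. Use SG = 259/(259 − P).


SG = 259/(259 − 16.9)

1.0698


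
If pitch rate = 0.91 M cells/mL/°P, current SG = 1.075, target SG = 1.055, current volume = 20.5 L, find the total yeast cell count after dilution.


V_w = V·((SG_c−1)/(SG_t−1)−1);  °P = 259 − 259/SG_t;  cells = rate·(V+V_w)·°P
V_w = 20.5·((1.075−1)/(1.055−1)−1) = 7.4545
V_final = 20.5 + 7.4545 = 27.9545
°P = 259 − 259/1.055 = 13.5024
cells = 0.91·27.9545·13.5024

343.4819 billion cells


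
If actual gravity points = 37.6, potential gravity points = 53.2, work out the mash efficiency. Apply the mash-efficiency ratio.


efficiency = actual / potential × 100
efficiency = 37.6 / 53.2 × 100

70.6767 %


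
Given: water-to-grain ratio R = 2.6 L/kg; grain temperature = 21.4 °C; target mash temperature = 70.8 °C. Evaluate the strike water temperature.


T_strike = (0.41/R)·(T_mash − T_grain) + T_mash
T_strike = (0.41/2.6)·(70.8 − 21.4) + 70.8

78.5900 °C


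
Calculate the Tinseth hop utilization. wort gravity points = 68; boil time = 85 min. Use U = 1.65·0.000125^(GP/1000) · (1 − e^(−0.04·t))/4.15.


bigness = 1.65·0.000125^(68/1000) = 0.8955
boil_factor = (1 − e^(−0.04·85))/4.15 = 0.2329
U = 0.8955 · 0.2329

0.2086


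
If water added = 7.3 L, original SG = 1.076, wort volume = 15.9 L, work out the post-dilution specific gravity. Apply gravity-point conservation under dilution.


SG_new = 1 + (SG_old − 1)·V_old/(V_old + V_water)
pts = (1.076 − 1)·1000·15.9/(15.9 + 7.3) = 52.0862
SG_new = 1 + 52.0862/1000

1.0521


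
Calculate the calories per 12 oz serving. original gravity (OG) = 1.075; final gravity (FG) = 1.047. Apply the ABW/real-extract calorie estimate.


ABW = (OG−FG)·131.25·0.79/FG;  °P = 259 − 259/SG (for OG→OE and FG→AE);  RE = 0.1808·OE + 0.8192·AE;  Cal = (6.9·ABW + 4·(RE−0.1))·FG·3.55
ABW = (1.075 − 1.047)·131.25·0.79/1.047 = 2.7729
OE = 259 − 259/1.075 = 18.0698 °P
AE = 259 − 259/1.047 = 11.6266 °P
RE = 0.1808·18.0698 + 0.8192·11.6266 = 12.7915 °P
Cal = (6.9·2.7729 + 4·(12.7915−0.1))·1.047·3.55

259.8045 kcal


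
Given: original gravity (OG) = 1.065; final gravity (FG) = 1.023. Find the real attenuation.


AA = (OG−FG)/(OG−1)·100;  RA = AA·0.8192
AA = (1.065 − 1.023)/(1.065 − 1)·100 = 64.6154
RA = 64.6154·0.8192

52.9329 %


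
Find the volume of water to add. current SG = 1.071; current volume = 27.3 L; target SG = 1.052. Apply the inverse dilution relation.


V_water = V·((SG_curr − 1)/(SG_target − 1) − 1)
V_water = 27.3·((1.071 − 1)/(1.052 − 1) − 1)

9.9750 L


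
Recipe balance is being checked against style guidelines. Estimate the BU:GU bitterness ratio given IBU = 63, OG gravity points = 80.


BU:GU = IBU / OG_points
BU:GU = 63 / 80

0.7875


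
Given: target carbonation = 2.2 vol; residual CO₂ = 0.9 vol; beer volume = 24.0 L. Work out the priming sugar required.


sugar = (target − residual)·4.0·V
sugar = (2.2 − 0.9)·4.0·24.0

124.8000 g


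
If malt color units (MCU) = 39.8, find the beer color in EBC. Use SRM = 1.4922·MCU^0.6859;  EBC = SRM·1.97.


SRM = 1.4922·39.8^0.6859 = 18.6718
EBC = 18.6718·1.97

36.7835 EBC


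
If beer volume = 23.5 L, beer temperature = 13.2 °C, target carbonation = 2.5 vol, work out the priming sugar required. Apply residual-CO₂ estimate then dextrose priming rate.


residual = 14.695·(0.01821 + 0.09011·e^(−0.04·T));  sugar = (target − residual)·4.0·V
residual = 14.695·(0.01821 + 0.09011·e^(−0.04·13.2)) = 1.0486
sugar = (2.5 − 1.0486)·4.0·23.5

136.4347 g


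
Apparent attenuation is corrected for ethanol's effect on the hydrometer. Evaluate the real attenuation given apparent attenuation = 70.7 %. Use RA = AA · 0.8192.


RA = 70.7 · 0.8192

57.9174 %


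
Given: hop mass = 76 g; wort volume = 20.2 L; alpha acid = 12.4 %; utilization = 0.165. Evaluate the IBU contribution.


IBU = (α/100)·mass·U·1000 / V
IBU = (12.4/100)·76·0.165·1000 / 20.2

76.9782 IBU


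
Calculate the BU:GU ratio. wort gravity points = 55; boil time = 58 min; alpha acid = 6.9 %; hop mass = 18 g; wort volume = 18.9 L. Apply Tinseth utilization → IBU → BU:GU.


U = 1.65·0.000125^(GP/1000)·(1−e^(−0.04t))/4.15;  IBU = (α/100)·m·U·1000/V;  BU:GU = IBU/GP
U = 1.65·0.000125^(55/1000)·(1−e^(−0.04·58))/4.15 = 0.2187
IBU = (6.9/100)·18·0.2187·1000/18.9 = 14.3714
BU:GU = 14.3714/55

0.2613


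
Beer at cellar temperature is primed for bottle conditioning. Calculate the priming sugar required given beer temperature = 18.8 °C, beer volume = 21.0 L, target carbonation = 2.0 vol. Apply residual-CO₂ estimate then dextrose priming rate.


residual = 14.695·(0.01821 + 0.09011·e^(−0.04·T));  sugar = (target − residual)·4.0·V
residual = 14.695·(0.01821 + 0.09011·e^(−0.04·18.8)) = 0.8918
sugar = (2.0 − 0.8918)·4.0·21.0

93.0856 g


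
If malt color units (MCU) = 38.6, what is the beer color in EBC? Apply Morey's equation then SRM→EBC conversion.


SRM = 1.4922·MCU^0.6859;  EBC = SRM·1.97
SRM = 1.4922·38.6^0.6859 = 18.2838
EBC = 18.2838·1.97

36.0192 EBC


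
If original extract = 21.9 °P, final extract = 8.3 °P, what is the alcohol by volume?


SG = 259/(259 − P);  ABV = (OG − FG)·131.25
OG = 259/(259 − 21.9) = 1.0924
FG = 259/(259 − 8.3) = 1.0331
ABV = (1.0924 − 1.0331)·131.25

7.7777 % ABV


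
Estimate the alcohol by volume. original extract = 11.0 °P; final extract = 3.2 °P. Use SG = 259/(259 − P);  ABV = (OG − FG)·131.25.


OG = 259/(259 − 11.0) = 1.0444
FG = 259/(259 − 3.2) = 1.0125
ABV = (1.0444 − 1.0125)·131.25

4.1797 % ABV


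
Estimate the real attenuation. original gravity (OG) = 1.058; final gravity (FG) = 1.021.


AA = (OG−FG)/(OG−1)·100;  RA = AA·0.8192
AA = (1.058 − 1.021)/(1.058 − 1)·100 = 63.7931
RA = 63.7931·0.8192

52.2593 %


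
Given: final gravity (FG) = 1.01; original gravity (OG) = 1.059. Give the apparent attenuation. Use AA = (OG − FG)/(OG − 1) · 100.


AA = (1.059 − 1.01)/(1.059 − 1) · 100

83.0508 %


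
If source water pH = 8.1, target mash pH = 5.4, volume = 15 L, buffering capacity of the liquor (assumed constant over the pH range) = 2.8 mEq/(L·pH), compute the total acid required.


acid = buffering capacity · (pH_source − pH_target) · V
acid = 2.8 · (8.1 − 5.4) · 15

113.4000 mEq
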